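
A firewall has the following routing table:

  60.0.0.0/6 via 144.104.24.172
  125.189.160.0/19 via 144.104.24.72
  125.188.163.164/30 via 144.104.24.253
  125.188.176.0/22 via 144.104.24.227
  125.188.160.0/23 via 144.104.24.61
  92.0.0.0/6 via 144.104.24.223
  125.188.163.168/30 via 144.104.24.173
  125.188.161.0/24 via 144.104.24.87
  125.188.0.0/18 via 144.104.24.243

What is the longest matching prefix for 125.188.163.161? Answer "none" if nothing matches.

125.188.163.161 is outside every listed prefix and there is no default route.

none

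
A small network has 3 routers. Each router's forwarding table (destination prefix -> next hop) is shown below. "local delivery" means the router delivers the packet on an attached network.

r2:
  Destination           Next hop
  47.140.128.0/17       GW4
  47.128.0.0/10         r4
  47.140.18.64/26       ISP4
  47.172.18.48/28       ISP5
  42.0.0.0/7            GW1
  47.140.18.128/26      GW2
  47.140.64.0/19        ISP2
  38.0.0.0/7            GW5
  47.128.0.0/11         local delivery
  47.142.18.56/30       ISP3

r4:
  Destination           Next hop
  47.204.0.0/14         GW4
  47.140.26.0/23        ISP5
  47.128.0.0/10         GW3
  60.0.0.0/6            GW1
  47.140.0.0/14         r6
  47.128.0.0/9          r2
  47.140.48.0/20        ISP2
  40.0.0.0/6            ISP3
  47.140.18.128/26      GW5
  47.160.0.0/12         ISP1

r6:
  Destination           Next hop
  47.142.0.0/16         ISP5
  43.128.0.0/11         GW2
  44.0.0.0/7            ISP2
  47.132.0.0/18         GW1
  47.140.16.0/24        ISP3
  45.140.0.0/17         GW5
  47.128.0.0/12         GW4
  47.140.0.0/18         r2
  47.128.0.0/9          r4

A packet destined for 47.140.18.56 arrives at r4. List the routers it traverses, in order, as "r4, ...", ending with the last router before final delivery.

At r4: longest match for 47.140.18.56 is 47.140.0.0/14 -> r6
At r6: longest match for 47.140.18.56 is 47.140.0.0/18 -> r2
At r2: longest match for 47.140.18.56 is 47.128.0.0/11 -> local delivery

r4, r6, r2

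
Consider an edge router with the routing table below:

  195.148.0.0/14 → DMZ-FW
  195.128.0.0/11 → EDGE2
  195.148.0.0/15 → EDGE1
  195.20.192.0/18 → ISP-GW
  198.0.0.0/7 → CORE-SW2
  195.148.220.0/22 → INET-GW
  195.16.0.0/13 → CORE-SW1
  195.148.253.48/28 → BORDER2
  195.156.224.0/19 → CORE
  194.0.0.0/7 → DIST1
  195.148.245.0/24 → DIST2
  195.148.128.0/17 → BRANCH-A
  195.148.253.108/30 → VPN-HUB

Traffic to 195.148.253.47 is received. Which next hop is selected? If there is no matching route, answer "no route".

Routes whose prefix contains 195.148.253.47:
  194.0.0.0/7 (194.0.0.0 - 195.255.255.255) -> DIST1
  195.128.0.0/11 (195.128.0.0 - 195.159.255.255) -> EDGE2
  195.148.0.0/14 (195.148.0.0 - 195.151.255.255) -> DMZ-FW
  195.148.0.0/15 (195.148.0.0 - 195.149.255.255) -> EDGE1
  195.148.128.0/17 (195.148.128.0 - 195.148.255.255) -> BRANCH-A
More-specific entries that do NOT match:
  195.148.253.108/30 (195.148.253.108 - 195.148.253.111) does not contain 195.148.253.47
  195.148.253.48/28 (195.148.253.48 - 195.148.253.63) does not contain 195.148.253.47
  195.148.245.0/24 (195.148.245.0 - 195.148.245.255) does not contain 195.148.253.47
  195.148.220.0/22 (195.148.220.0 - 195.148.223.255) does not contain 195.148.253.47
  195.156.224.0/19 (195.156.224.0 - 195.156.255.255) does not contain 195.148.253.47
  195.20.192.0/18 (195.20.192.0 - 195.20.255.255) does not contain 195.148.253.47
Longest matching prefix is /17 -> next hop BRANCH-A.

BRANCH-A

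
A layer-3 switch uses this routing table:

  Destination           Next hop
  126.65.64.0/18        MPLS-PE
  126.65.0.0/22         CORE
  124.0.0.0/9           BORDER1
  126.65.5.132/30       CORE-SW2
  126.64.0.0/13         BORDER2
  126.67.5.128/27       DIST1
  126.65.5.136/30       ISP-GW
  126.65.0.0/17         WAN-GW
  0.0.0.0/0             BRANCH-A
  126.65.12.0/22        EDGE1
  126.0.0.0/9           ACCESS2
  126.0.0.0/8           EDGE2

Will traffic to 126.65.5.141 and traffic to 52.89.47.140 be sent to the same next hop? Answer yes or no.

126.65.5.141: longest match 126.65.0.0/17 -> WAN-GW
52.89.47.140: longest match 0.0.0.0/0 -> BRANCH-A

no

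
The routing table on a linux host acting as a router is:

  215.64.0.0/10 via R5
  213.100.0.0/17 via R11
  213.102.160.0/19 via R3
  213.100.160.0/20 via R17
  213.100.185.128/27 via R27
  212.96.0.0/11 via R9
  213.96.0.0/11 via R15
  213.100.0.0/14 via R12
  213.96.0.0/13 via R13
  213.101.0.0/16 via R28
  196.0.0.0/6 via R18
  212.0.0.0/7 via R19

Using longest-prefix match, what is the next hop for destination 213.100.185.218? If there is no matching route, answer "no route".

Routes whose prefix contains 213.100.185.218:
  212.0.0.0/7 (212.0.0.0 - 213.255.255.255) -> R19
  213.96.0.0/11 (213.96.0.0 - 213.127.255.255) -> R15
  213.96.0.0/13 (213.96.0.0 - 213.103.255.255) -> R13
  213.100.0.0/14 (213.100.0.0 - 213.103.255.255) -> R12
More-specific entries that do NOT match:
  213.100.185.128/27 (213.100.185.128 - 213.100.185.159) does not contain 213.100.185.218
  213.100.160.0/20 (213.100.160.0 - 213.100.175.255) does not contain 213.100.185.218
  213.102.160.0/19 (213.102.160.0 - 213.102.191.255) does not contain 213.100.185.218
  213.100.0.0/17 (213.100.0.0 - 213.100.127.255) does not contain 213.100.185.218
  213.101.0.0/16 (213.101.0.0 - 213.101.255.255) does not contain 213.100.185.218
Longest matching prefix is /14 -> next hop R12.

R12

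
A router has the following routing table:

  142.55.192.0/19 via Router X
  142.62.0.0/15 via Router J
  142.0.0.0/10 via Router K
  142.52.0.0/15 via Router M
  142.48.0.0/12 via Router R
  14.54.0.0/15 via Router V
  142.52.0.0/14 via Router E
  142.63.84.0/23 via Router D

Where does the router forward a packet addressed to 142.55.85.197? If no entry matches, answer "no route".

Router E

Routes whose prefix contains 142.55.85.197:
  142.0.0.0/10 (142.0.0.0 - 142.63.255.255) -> Router K
  142.48.0.0/12 (142.48.0.0 - 142.63.255.255) -> Router R
  142.52.0.0/14 (142.52.0.0 - 142.55.255.255) -> Router E
More-specific entries that do NOT match:
  142.63.84.0/23 (142.63.84.0 - 142.63.85.255) does not contain 142.55.85.197
  142.55.192.0/19 (142.55.192.0 - 142.55.223.255) does not contain 142.55.85.197
  142.62.0.0/15 (142.62.0.0 - 142.63.255.255) does not contain 142.55.85.197
  142.52.0.0/15 (142.52.0.0 - 142.53.255.255) does not contain 142.55.85.197
  14.54.0.0/15 (14.54.0.0 - 14.55.255.255) does not contain 142.55.85.197
Longest matching prefix is /14 -> next hop Router E.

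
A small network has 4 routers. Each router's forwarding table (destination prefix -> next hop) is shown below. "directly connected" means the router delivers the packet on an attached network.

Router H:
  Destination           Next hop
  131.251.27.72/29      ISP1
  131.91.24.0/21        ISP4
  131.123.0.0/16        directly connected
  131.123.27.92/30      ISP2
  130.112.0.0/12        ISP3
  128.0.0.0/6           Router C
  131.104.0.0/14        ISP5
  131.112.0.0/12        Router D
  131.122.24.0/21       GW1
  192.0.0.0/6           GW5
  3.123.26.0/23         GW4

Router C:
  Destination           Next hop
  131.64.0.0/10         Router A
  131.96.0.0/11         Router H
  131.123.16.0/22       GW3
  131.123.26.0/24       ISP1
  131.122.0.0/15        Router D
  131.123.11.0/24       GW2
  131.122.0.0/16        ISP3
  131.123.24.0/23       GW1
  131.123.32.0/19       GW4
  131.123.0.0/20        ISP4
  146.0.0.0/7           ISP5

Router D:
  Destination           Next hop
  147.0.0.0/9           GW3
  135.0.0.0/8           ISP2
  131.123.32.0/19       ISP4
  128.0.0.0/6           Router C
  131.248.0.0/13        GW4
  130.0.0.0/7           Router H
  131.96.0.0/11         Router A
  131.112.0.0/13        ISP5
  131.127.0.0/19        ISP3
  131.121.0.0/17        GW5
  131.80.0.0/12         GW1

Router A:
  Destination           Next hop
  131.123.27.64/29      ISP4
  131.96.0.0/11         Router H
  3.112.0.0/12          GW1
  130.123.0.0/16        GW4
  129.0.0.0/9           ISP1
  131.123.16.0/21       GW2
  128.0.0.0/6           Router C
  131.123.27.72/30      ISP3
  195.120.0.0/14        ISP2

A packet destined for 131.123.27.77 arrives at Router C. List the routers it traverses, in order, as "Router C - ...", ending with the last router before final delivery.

At Router C: longest match for 131.123.27.77 is 131.122.0.0/15 -> Router D
At Router D: longest match for 131.123.27.77 is 131.96.0.0/11 -> Router A
At Router A: longest match for 131.123.27.77 is 131.96.0.0/11 -> Router H
At Router H: longest match for 131.123.27.77 is 131.123.0.0/16 -> directly connected

Router C - Router D - Router A - Router H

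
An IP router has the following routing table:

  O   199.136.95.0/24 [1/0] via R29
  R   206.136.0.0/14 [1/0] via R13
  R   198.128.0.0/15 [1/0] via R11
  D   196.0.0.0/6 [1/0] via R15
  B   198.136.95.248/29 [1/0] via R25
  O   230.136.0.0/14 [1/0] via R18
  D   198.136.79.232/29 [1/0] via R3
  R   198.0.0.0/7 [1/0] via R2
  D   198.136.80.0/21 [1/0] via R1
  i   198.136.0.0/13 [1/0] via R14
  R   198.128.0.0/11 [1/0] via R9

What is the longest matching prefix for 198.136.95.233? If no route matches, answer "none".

Entries matching 198.136.95.233:
  196.0.0.0/6 (196.0.0.0 - 199.255.255.255)
  198.0.0.0/7 (198.0.0.0 - 199.255.255.255)
  198.128.0.0/11 (198.128.0.0 - 198.159.255.255)
  198.136.0.0/13 (198.136.0.0 - 198.143.255.255)
Most specific is 198.136.0.0/13.

198.136.0.0/13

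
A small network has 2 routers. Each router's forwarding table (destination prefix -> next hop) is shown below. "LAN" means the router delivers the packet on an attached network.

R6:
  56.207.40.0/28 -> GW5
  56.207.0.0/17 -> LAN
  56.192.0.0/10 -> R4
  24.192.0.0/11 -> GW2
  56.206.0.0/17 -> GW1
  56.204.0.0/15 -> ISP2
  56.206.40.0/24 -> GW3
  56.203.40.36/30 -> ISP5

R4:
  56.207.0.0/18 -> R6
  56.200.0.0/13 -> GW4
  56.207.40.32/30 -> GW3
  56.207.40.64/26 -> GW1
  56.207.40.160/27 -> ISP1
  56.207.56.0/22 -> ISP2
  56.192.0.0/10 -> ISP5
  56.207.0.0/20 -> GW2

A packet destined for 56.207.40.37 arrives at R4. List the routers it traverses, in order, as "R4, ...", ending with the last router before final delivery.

At R4: longest match for 56.207.40.37 is 56.207.0.0/18 -> R6
At R6: longest match for 56.207.40.37 is 56.207.0.0/17 -> LAN

R4, R6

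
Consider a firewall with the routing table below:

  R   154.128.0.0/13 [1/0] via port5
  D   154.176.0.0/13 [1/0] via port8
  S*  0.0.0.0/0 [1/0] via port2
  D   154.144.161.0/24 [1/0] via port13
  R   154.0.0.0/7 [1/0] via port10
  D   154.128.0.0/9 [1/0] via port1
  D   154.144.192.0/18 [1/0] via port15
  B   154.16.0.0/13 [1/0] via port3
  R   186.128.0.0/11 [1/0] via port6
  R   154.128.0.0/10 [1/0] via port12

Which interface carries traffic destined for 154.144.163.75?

Routes whose prefix contains 154.144.163.75:
  0.0.0.0/0 (default, matches everything) -> port2
  154.0.0.0/7 (154.0.0.0 - 155.255.255.255) -> port10
  154.128.0.0/9 (154.128.0.0 - 154.255.255.255) -> port1
  154.128.0.0/10 (154.128.0.0 - 154.191.255.255) -> port12
More-specific entries that do NOT match:
  154.144.161.0/24 (154.144.161.0 - 154.144.161.255) does not contain 154.144.163.75
  154.144.192.0/18 (154.144.192.0 - 154.144.255.255) does not contain 154.144.163.75
  154.128.0.0/13 (154.128.0.0 - 154.135.255.255) does not contain 154.144.163.75
  154.176.0.0/13 (154.176.0.0 - 154.183.255.255) does not contain 154.144.163.75
  154.16.0.0/13 (154.16.0.0 - 154.23.255.255) does not contain 154.144.163.75
  186.128.0.0/11 (186.128.0.0 - 186.159.255.255) does not contain 154.144.163.75
Longest matching prefix is /10 -> interface port12.

port12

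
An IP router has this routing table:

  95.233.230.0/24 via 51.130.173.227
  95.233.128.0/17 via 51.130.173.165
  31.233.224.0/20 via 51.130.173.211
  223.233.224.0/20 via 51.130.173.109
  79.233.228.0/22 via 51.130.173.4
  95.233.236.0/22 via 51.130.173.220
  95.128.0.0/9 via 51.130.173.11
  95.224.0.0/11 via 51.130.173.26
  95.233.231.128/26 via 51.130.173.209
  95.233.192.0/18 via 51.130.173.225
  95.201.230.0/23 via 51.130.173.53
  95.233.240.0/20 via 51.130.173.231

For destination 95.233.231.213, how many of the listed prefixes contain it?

4

Prefixes containing 95.233.231.213:
  95.128.0.0/9 (95.128.0.0 - 95.255.255.255)
  95.224.0.0/11 (95.224.0.0 - 95.255.255.255)
  95.233.128.0/17 (95.233.128.0 - 95.233.255.255)
  95.233.192.0/18 (95.233.192.0 - 95.233.255.255)
Total matching entries: 4.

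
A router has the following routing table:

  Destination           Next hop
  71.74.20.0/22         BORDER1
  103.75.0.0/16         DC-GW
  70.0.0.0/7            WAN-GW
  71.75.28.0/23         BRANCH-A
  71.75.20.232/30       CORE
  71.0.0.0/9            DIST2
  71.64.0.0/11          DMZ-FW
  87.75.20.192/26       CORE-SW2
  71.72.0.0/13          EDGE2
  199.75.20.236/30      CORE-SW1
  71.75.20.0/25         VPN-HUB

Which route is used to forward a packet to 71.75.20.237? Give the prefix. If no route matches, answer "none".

71.72.0.0/13

Entries matching 71.75.20.237:
  70.0.0.0/7 (70.0.0.0 - 71.255.255.255)
  71.0.0.0/9 (71.0.0.0 - 71.127.255.255)
  71.64.0.0/11 (71.64.0.0 - 71.95.255.255)
  71.72.0.0/13 (71.72.0.0 - 71.79.255.255)
Most specific is 71.72.0.0/13.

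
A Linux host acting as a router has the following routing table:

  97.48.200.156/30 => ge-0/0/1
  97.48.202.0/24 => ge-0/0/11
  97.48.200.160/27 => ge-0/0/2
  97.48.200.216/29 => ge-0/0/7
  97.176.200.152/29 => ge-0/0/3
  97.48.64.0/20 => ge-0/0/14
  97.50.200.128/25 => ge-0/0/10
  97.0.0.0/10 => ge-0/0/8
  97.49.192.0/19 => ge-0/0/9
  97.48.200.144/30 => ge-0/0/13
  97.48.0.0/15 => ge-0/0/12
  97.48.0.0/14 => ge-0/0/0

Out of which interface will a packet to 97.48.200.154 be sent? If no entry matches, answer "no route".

ge-0/0/12

Routes whose prefix contains 97.48.200.154:
  97.0.0.0/10 (97.0.0.0 - 97.63.255.255) -> ge-0/0/8
  97.48.0.0/14 (97.48.0.0 - 97.51.255.255) -> ge-0/0/0
  97.48.0.0/15 (97.48.0.0 - 97.49.255.255) -> ge-0/0/12
More-specific entries that do NOT match:
  97.48.200.156/30 (97.48.200.156 - 97.48.200.159) does not contain 97.48.200.154
  97.48.200.144/30 (97.48.200.144 - 97.48.200.147) does not contain 97.48.200.154
  97.48.200.216/29 (97.48.200.216 - 97.48.200.223) does not contain 97.48.200.154
  97.176.200.152/29 (97.176.200.152 - 97.176.200.159) does not contain 97.48.200.154
  97.48.200.160/27 (97.48.200.160 - 97.48.200.191) does not contain 97.48.200.154
  97.50.200.128/25 (97.50.200.128 - 97.50.200.255) does not contain 97.48.200.154
  97.48.202.0/24 (97.48.202.0 - 97.48.202.255) does not contain 97.48.200.154
  97.48.64.0/20 (97.48.64.0 - 97.48.79.255) does not contain 97.48.200.154
  97.49.192.0/19 (97.49.192.0 - 97.49.223.255) does not contain 97.48.200.154
Longest matching prefix is /15 -> interface ge-0/0/12.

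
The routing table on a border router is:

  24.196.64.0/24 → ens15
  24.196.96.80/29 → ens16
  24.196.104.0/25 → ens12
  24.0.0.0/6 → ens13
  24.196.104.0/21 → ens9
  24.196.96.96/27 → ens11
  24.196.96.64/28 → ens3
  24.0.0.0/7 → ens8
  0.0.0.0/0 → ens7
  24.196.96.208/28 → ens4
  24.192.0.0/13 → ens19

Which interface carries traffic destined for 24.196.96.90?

ens19

Routes whose prefix contains 24.196.96.90:
  0.0.0.0/0 (default, matches everything) -> ens7
  24.0.0.0/6 (24.0.0.0 - 27.255.255.255) -> ens13
  24.0.0.0/7 (24.0.0.0 - 25.255.255.255) -> ens8
  24.192.0.0/13 (24.192.0.0 - 24.199.255.255) -> ens19
More-specific entries that do NOT match:
  24.196.96.80/29 (24.196.96.80 - 24.196.96.87) does not contain 24.196.96.90
  24.196.96.64/28 (24.196.96.64 - 24.196.96.79) does not contain 24.196.96.90
  24.196.96.208/28 (24.196.96.208 - 24.196.96.223) does not contain 24.196.96.90
  24.196.96.96/27 (24.196.96.96 - 24.196.96.127) does not contain 24.196.96.90
  24.196.104.0/25 (24.196.104.0 - 24.196.104.127) does not contain 24.196.96.90
  24.196.64.0/24 (24.196.64.0 - 24.196.64.255) does not contain 24.196.96.90
  24.196.104.0/21 (24.196.104.0 - 24.196.111.255) does not contain 24.196.96.90
Longest matching prefix is /13 -> interface ens19.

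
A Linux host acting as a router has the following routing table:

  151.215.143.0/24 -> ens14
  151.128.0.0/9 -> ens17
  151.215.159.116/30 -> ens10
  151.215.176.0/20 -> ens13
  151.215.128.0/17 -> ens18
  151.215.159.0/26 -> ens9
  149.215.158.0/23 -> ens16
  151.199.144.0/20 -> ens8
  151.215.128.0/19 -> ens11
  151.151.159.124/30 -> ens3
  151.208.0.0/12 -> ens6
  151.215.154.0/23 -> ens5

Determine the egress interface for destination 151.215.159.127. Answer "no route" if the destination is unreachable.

ens11

Routes whose prefix contains 151.215.159.127:
  151.128.0.0/9 (151.128.0.0 - 151.255.255.255) -> ens17
  151.208.0.0/12 (151.208.0.0 - 151.223.255.255) -> ens6
  151.215.128.0/17 (151.215.128.0 - 151.215.255.255) -> ens18
  151.215.128.0/19 (151.215.128.0 - 151.215.159.255) -> ens11
More-specific entries that do NOT match:
  151.215.159.116/30 (151.215.159.116 - 151.215.159.119) does not contain 151.215.159.127
  151.151.159.124/30 (151.151.159.124 - 151.151.159.127) does not contain 151.215.159.127
  151.215.159.0/26 (151.215.159.0 - 151.215.159.63) does not contain 151.215.159.127
  151.215.143.0/24 (151.215.143.0 - 151.215.143.255) does not contain 151.215.159.127
  149.215.158.0/23 (149.215.158.0 - 149.215.159.255) does not contain 151.215.159.127
  151.215.154.0/23 (151.215.154.0 - 151.215.155.255) does not contain 151.215.159.127
  151.215.176.0/20 (151.215.176.0 - 151.215.191.255) does not contain 151.215.159.127
  151.199.144.0/20 (151.199.144.0 - 151.199.159.255) does not contain 151.215.159.127
Longest matching prefix is /19 -> interface ens11.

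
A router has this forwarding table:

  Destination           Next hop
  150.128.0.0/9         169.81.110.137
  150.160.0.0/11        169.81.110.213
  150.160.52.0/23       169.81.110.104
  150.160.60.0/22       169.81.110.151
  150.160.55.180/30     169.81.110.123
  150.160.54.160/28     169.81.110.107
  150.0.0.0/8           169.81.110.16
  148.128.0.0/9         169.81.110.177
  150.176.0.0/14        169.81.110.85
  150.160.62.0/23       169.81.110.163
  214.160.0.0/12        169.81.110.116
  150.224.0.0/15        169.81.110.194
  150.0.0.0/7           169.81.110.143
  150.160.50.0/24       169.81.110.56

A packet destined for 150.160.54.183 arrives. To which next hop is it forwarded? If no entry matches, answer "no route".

Routes whose prefix contains 150.160.54.183:
  150.0.0.0/7 (150.0.0.0 - 151.255.255.255) -> 169.81.110.143
  150.0.0.0/8 (150.0.0.0 - 150.255.255.255) -> 169.81.110.16
  150.128.0.0/9 (150.128.0.0 - 150.255.255.255) -> 169.81.110.137
  150.160.0.0/11 (150.160.0.0 - 150.191.255.255) -> 169.81.110.213
More-specific entries that do NOT match:
  150.160.55.180/30 (150.160.55.180 - 150.160.55.183) does not contain 150.160.54.183
  150.160.54.160/28 (150.160.54.160 - 150.160.54.175) does not contain 150.160.54.183
  150.160.50.0/24 (150.160.50.0 - 150.160.50.255) does not contain 150.160.54.183
  150.160.52.0/23 (150.160.52.0 - 150.160.53.255) does not contain 150.160.54.183
  150.160.62.0/23 (150.160.62.0 - 150.160.63.255) does not contain 150.160.54.183
  150.160.60.0/22 (150.160.60.0 - 150.160.63.255) does not contain 150.160.54.183
  150.224.0.0/15 (150.224.0.0 - 150.225.255.255) does not contain 150.160.54.183
  150.176.0.0/14 (150.176.0.0 - 150.179.255.255) does not contain 150.160.54.183
  214.160.0.0/12 (214.160.0.0 - 214.175.255.255) does not contain 150.160.54.183
Longest matching prefix is /11 -> next hop 169.81.110.213.

169.81.110.213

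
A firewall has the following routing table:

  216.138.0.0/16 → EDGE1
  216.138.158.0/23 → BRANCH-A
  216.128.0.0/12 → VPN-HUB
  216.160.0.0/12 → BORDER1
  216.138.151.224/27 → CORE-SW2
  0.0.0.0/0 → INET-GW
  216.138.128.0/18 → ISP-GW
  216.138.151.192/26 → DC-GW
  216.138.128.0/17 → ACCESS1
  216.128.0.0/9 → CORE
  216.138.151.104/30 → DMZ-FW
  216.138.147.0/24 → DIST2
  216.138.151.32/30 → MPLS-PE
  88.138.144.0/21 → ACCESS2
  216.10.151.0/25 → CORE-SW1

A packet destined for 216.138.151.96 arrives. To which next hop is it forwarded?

ISP-GW

Routes whose prefix contains 216.138.151.96:
  0.0.0.0/0 (default, matches everything) -> INET-GW
  216.128.0.0/9 (216.128.0.0 - 216.255.255.255) -> CORE
  216.128.0.0/12 (216.128.0.0 - 216.143.255.255) -> VPN-HUB
  216.138.0.0/16 (216.138.0.0 - 216.138.255.255) -> EDGE1
  216.138.128.0/17 (216.138.128.0 - 216.138.255.255) -> ACCESS1
  216.138.128.0/18 (216.138.128.0 - 216.138.191.255) -> ISP-GW
More-specific entries that do NOT match:
  216.138.151.104/30 (216.138.151.104 - 216.138.151.107) does not contain 216.138.151.96
  216.138.151.32/30 (216.138.151.32 - 216.138.151.35) does not contain 216.138.151.96
  216.138.151.224/27 (216.138.151.224 - 216.138.151.255) does not contain 216.138.151.96
  216.138.151.192/26 (216.138.151.192 - 216.138.151.255) does not contain 216.138.151.96
  216.10.151.0/25 (216.10.151.0 - 216.10.151.127) does not contain 216.138.151.96
  216.138.147.0/24 (216.138.147.0 - 216.138.147.255) does not contain 216.138.151.96
  216.138.158.0/23 (216.138.158.0 - 216.138.159.255) does not contain 216.138.151.96
  88.138.144.0/21 (88.138.144.0 - 88.138.151.255) does not contain 216.138.151.96
Longest matching prefix is /18 -> next hop ISP-GW.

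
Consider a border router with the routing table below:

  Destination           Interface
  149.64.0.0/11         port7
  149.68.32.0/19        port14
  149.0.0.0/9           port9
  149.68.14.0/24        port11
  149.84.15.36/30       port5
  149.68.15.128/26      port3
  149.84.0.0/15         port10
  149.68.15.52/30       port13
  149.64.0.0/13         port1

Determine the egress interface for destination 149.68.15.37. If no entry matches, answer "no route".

port1

Routes whose prefix contains 149.68.15.37:
  149.0.0.0/9 (149.0.0.0 - 149.127.255.255) -> port9
  149.64.0.0/11 (149.64.0.0 - 149.95.255.255) -> port7
  149.64.0.0/13 (149.64.0.0 - 149.71.255.255) -> port1
More-specific entries that do NOT match:
  149.84.15.36/30 (149.84.15.36 - 149.84.15.39) does not contain 149.68.15.37
  149.68.15.52/30 (149.68.15.52 - 149.68.15.55) does not contain 149.68.15.37
  149.68.15.128/26 (149.68.15.128 - 149.68.15.191) does not contain 149.68.15.37
  149.68.14.0/24 (149.68.14.0 - 149.68.14.255) does not contain 149.68.15.37
  149.68.32.0/19 (149.68.32.0 - 149.68.63.255) does not contain 149.68.15.37
  149.84.0.0/15 (149.84.0.0 - 149.85.255.255) does not contain 149.68.15.37
Longest matching prefix is /13 -> interface port1.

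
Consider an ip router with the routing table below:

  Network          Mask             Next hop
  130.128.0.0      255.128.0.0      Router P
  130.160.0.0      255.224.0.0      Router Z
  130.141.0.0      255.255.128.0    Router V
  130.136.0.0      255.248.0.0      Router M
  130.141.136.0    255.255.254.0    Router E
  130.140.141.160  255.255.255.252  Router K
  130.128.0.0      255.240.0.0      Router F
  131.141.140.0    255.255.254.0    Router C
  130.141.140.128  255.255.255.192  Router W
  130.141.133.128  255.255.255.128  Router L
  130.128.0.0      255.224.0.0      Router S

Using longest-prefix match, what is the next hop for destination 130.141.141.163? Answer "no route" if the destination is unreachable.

Routes whose prefix contains 130.141.141.163:
  130.128.0.0/9 (130.128.0.0 - 130.255.255.255) -> Router P
  130.128.0.0/11 (130.128.0.0 - 130.159.255.255) -> Router S
  130.128.0.0/12 (130.128.0.0 - 130.143.255.255) -> Router F
  130.136.0.0/13 (130.136.0.0 - 130.143.255.255) -> Router M
More-specific entries that do NOT match:
  130.140.141.160/30 (130.140.141.160 - 130.140.141.163) does not contain 130.141.141.163
  130.141.140.128/26 (130.141.140.128 - 130.141.140.191) does not contain 130.141.141.163
  130.141.133.128/25 (130.141.133.128 - 130.141.133.255) does not contain 130.141.141.163
  130.141.136.0/23 (130.141.136.0 - 130.141.137.255) does not contain 130.141.141.163
  131.141.140.0/23 (131.141.140.0 - 131.141.141.255) does not contain 130.141.141.163
  130.141.0.0/17 (130.141.0.0 - 130.141.127.255) does not contain 130.141.141.163
Longest matching prefix is /13 -> next hop Router M.

Router M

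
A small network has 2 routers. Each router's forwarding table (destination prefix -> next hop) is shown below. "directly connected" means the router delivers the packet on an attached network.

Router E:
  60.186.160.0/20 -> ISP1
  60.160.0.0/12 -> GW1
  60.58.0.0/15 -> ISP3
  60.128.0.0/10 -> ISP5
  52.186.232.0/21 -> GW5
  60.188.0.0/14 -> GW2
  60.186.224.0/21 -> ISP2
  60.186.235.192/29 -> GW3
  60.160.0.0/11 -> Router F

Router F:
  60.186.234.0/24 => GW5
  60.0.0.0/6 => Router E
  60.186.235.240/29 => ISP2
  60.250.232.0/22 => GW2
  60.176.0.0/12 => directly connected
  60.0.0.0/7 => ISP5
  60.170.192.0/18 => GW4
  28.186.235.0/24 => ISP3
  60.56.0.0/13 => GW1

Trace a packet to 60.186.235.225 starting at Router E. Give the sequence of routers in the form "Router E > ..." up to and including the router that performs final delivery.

Router E > Router F

At Router E: longest match for 60.186.235.225 is 60.160.0.0/11 -> Router F
At Router F: longest match for 60.186.235.225 is 60.176.0.0/12 -> directly connected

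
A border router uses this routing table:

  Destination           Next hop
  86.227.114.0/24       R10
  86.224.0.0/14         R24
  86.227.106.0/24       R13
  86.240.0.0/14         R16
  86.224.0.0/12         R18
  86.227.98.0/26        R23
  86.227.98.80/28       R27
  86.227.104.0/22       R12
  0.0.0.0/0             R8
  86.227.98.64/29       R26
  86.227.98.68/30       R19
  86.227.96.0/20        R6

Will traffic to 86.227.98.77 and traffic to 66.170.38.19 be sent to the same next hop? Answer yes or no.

no

86.227.98.77: longest match 86.227.96.0/20 -> R6
66.170.38.19: longest match 0.0.0.0/0 -> R8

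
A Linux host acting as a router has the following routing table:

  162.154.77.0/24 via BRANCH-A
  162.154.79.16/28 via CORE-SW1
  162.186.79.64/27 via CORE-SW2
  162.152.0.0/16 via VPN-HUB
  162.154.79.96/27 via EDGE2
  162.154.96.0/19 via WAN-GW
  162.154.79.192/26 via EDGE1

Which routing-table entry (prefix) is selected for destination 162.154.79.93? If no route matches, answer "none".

none

162.154.79.93 is outside every listed prefix and there is no default route.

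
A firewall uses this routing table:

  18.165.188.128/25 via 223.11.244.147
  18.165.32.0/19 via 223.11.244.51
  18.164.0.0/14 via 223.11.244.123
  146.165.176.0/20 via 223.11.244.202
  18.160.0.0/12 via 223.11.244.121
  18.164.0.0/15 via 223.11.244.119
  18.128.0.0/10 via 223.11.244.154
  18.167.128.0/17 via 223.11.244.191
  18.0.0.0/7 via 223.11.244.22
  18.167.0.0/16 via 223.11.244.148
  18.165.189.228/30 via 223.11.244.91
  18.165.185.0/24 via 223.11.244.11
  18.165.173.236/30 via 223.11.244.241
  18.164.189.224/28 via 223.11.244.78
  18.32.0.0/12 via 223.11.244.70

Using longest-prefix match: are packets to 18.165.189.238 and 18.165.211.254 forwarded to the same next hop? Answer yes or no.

yes

18.165.189.238: longest match 18.164.0.0/15 -> 223.11.244.119
18.165.211.254: longest match 18.164.0.0/15 -> 223.11.244.119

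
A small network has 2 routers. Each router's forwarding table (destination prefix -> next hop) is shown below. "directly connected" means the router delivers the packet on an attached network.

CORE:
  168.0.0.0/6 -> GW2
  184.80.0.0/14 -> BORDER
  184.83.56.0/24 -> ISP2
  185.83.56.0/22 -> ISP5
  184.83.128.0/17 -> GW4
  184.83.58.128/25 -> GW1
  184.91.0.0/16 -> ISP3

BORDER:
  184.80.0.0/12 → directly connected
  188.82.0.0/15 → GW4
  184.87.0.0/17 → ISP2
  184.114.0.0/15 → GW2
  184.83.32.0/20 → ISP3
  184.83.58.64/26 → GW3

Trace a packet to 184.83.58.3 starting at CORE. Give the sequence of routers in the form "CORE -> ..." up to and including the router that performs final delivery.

At CORE: longest match for 184.83.58.3 is 184.80.0.0/14 -> BORDER
At BORDER: longest match for 184.83.58.3 is 184.80.0.0/12 -> directly connected

CORE -> BORDER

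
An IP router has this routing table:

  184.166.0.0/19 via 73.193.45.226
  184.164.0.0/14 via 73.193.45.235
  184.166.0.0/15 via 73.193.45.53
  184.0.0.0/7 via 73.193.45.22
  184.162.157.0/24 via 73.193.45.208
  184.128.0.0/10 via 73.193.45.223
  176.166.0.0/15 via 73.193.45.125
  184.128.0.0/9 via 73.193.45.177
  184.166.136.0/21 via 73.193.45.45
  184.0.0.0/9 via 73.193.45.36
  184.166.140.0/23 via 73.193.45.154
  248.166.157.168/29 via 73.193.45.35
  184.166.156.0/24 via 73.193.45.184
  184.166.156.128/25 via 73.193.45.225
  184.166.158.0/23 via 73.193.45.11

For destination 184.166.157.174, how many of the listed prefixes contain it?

5

Prefixes containing 184.166.157.174:
  184.0.0.0/7 (184.0.0.0 - 185.255.255.255)
  184.128.0.0/9 (184.128.0.0 - 184.255.255.255)
  184.128.0.0/10 (184.128.0.0 - 184.191.255.255)
  184.164.0.0/14 (184.164.0.0 - 184.167.255.255)
  184.166.0.0/15 (184.166.0.0 - 184.167.255.255)
Total matching entries: 5.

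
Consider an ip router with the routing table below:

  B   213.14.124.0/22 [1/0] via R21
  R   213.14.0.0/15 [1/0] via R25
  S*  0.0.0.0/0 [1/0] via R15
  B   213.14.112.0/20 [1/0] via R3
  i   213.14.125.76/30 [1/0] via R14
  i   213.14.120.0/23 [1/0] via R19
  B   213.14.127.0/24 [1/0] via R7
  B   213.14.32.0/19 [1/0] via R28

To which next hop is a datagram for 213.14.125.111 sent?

Routes whose prefix contains 213.14.125.111:
  0.0.0.0/0 (default, matches everything) -> R15
  213.14.0.0/15 (213.14.0.0 - 213.15.255.255) -> R25
  213.14.112.0/20 (213.14.112.0 - 213.14.127.255) -> R3
  213.14.124.0/22 (213.14.124.0 - 213.14.127.255) -> R21
More-specific entries that do NOT match:
  213.14.125.76/30 (213.14.125.76 - 213.14.125.79) does not contain 213.14.125.111
  213.14.127.0/24 (213.14.127.0 - 213.14.127.255) does not contain 213.14.125.111
  213.14.120.0/23 (213.14.120.0 - 213.14.121.255) does not contain 213.14.125.111
Longest matching prefix is /22 -> next hop R21.

R21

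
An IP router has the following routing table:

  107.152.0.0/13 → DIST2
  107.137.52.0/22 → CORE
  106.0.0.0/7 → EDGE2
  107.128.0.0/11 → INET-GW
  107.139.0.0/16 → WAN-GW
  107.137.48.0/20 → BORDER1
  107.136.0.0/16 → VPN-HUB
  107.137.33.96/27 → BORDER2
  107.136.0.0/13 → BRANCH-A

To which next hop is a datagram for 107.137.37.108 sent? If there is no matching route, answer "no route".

Routes whose prefix contains 107.137.37.108:
  106.0.0.0/7 (106.0.0.0 - 107.255.255.255) -> EDGE2
  107.128.0.0/11 (107.128.0.0 - 107.159.255.255) -> INET-GW
  107.136.0.0/13 (107.136.0.0 - 107.143.255.255) -> BRANCH-A
More-specific entries that do NOT match:
  107.137.33.96/27 (107.137.33.96 - 107.137.33.127) does not contain 107.137.37.108
  107.137.52.0/22 (107.137.52.0 - 107.137.55.255) does not contain 107.137.37.108
  107.137.48.0/20 (107.137.48.0 - 107.137.63.255) does not contain 107.137.37.108
  107.139.0.0/16 (107.139.0.0 - 107.139.255.255) does not contain 107.137.37.108
  107.136.0.0/16 (107.136.0.0 - 107.136.255.255) does not contain 107.137.37.108
Longest matching prefix is /13 -> next hop BRANCH-A.

BRANCH-A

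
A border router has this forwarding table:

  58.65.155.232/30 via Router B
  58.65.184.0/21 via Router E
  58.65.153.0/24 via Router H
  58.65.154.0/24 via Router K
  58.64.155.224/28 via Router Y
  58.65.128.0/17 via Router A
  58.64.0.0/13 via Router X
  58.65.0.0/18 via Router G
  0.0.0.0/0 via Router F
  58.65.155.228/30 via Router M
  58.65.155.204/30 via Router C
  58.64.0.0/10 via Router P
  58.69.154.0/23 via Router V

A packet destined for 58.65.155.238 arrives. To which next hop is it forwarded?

Routes whose prefix contains 58.65.155.238:
  0.0.0.0/0 (default, matches everything) -> Router F
  58.64.0.0/10 (58.64.0.0 - 58.127.255.255) -> Router P
  58.64.0.0/13 (58.64.0.0 - 58.71.255.255) -> Router X
  58.65.128.0/17 (58.65.128.0 - 58.65.255.255) -> Router A
More-specific entries that do NOT match:
  58.65.155.232/30 (58.65.155.232 - 58.65.155.235) does not contain 58.65.155.238
  58.65.155.228/30 (58.65.155.228 - 58.65.155.231) does not contain 58.65.155.238
  58.65.155.204/30 (58.65.155.204 - 58.65.155.207) does not contain 58.65.155.238
  58.64.155.224/28 (58.64.155.224 - 58.64.155.239) does not contain 58.65.155.238
  58.65.153.0/24 (58.65.153.0 - 58.65.153.255) does not contain 58.65.155.238
  58.65.154.0/24 (58.65.154.0 - 58.65.154.255) does not contain 58.65.155.238
  58.69.154.0/23 (58.69.154.0 - 58.69.155.255) does not contain 58.65.155.238
  58.65.184.0/21 (58.65.184.0 - 58.65.191.255) does not contain 58.65.155.238
  58.65.0.0/18 (58.65.0.0 - 58.65.63.255) does not contain 58.65.155.238
Longest matching prefix is /17 -> next hop Router A.

Router A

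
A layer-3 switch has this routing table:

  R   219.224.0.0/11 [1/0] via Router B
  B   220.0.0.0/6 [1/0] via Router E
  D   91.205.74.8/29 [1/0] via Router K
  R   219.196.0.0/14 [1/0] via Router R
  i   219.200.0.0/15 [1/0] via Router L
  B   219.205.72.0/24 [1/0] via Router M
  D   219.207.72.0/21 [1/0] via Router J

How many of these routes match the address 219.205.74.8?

No listed prefix contains 219.205.74.8.
Total matching entries: 0.

0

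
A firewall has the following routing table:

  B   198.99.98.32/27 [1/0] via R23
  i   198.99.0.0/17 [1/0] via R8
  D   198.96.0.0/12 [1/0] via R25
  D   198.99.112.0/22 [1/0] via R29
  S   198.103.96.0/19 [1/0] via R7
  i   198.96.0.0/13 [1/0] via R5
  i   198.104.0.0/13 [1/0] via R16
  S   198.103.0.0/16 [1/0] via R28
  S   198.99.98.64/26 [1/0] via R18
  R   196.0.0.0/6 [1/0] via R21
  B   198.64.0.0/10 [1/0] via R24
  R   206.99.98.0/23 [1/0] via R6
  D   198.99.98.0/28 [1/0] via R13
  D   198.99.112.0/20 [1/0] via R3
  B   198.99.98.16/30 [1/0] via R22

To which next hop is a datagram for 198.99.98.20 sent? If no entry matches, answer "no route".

R8

Routes whose prefix contains 198.99.98.20:
  196.0.0.0/6 (196.0.0.0 - 199.255.255.255) -> R21
  198.64.0.0/10 (198.64.0.0 - 198.127.255.255) -> R24
  198.96.0.0/12 (198.96.0.0 - 198.111.255.255) -> R25
  198.96.0.0/13 (198.96.0.0 - 198.103.255.255) -> R5
  198.99.0.0/17 (198.99.0.0 - 198.99.127.255) -> R8
More-specific entries that do NOT match:
  198.99.98.16/30 (198.99.98.16 - 198.99.98.19) does not contain 198.99.98.20
  198.99.98.0/28 (198.99.98.0 - 198.99.98.15) does not contain 198.99.98.20
  198.99.98.32/27 (198.99.98.32 - 198.99.98.63) does not contain 198.99.98.20
  198.99.98.64/26 (198.99.98.64 - 198.99.98.127) does not contain 198.99.98.20
  206.99.98.0/23 (206.99.98.0 - 206.99.99.255) does not contain 198.99.98.20
  198.99.112.0/22 (198.99.112.0 - 198.99.115.255) does not contain 198.99.98.20
  198.99.112.0/20 (198.99.112.0 - 198.99.127.255) does not contain 198.99.98.20
  198.103.96.0/19 (198.103.96.0 - 198.103.127.255) does not contain 198.99.98.20
Longest matching prefix is /17 -> next hop R8.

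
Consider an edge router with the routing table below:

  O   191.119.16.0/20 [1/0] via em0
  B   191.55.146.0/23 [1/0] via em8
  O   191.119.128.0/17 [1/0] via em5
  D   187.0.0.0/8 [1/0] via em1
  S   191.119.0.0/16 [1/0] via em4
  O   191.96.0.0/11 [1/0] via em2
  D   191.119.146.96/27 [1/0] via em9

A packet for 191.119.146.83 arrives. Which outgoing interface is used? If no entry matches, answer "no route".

em5

Routes whose prefix contains 191.119.146.83:
  191.96.0.0/11 (191.96.0.0 - 191.127.255.255) -> em2
  191.119.0.0/16 (191.119.0.0 - 191.119.255.255) -> em4
  191.119.128.0/17 (191.119.128.0 - 191.119.255.255) -> em5
More-specific entries that do NOT match:
  191.119.146.96/27 (191.119.146.96 - 191.119.146.127) does not contain 191.119.146.83
  191.55.146.0/23 (191.55.146.0 - 191.55.147.255) does not contain 191.119.146.83
  191.119.16.0/20 (191.119.16.0 - 191.119.31.255) does not contain 191.119.146.83
Longest matching prefix is /17 -> interface em5.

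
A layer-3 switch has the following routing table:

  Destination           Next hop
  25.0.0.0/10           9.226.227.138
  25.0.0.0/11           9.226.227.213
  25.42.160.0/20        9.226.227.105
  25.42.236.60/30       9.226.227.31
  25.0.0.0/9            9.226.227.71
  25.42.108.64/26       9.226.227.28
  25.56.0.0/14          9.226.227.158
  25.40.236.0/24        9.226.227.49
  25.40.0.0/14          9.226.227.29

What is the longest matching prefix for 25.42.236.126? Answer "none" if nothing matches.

Entries matching 25.42.236.126:
  25.0.0.0/9 (25.0.0.0 - 25.127.255.255)
  25.0.0.0/10 (25.0.0.0 - 25.63.255.255)
  25.40.0.0/14 (25.40.0.0 - 25.43.255.255)
Most specific is 25.40.0.0/14.

25.40.0.0/14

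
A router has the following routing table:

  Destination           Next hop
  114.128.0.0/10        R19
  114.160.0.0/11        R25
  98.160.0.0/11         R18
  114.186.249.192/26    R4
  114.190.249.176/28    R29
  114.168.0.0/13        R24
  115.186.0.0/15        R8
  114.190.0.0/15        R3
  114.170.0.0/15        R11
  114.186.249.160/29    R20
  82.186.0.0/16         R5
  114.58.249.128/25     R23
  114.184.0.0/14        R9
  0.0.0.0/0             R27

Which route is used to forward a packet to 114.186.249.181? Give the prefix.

114.184.0.0/14

Entries matching 114.186.249.181:
  0.0.0.0/0 (default, matches everything)
  114.128.0.0/10 (114.128.0.0 - 114.191.255.255)
  114.160.0.0/11 (114.160.0.0 - 114.191.255.255)
  114.184.0.0/14 (114.184.0.0 - 114.187.255.255)
Most specific is 114.184.0.0/14.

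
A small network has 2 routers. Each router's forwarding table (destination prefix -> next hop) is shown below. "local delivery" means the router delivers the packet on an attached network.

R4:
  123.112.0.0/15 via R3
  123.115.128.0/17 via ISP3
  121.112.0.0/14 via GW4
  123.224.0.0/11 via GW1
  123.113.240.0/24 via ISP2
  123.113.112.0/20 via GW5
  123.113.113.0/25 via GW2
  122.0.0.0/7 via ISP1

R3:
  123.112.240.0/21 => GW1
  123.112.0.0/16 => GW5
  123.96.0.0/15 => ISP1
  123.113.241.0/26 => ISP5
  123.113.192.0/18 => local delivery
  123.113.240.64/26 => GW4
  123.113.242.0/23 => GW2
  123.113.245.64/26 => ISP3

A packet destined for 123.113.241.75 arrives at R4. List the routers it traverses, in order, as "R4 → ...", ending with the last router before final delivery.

At R4: longest match for 123.113.241.75 is 123.112.0.0/15 -> R3
At R3: longest match for 123.113.241.75 is 123.113.192.0/18 -> local delivery

R4 → R3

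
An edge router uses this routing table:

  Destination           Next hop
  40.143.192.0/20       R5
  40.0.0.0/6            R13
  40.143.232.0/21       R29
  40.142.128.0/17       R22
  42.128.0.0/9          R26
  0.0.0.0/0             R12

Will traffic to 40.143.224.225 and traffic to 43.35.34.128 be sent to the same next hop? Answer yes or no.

40.143.224.225: longest match 40.0.0.0/6 -> R13
43.35.34.128: longest match 40.0.0.0/6 -> R13

yes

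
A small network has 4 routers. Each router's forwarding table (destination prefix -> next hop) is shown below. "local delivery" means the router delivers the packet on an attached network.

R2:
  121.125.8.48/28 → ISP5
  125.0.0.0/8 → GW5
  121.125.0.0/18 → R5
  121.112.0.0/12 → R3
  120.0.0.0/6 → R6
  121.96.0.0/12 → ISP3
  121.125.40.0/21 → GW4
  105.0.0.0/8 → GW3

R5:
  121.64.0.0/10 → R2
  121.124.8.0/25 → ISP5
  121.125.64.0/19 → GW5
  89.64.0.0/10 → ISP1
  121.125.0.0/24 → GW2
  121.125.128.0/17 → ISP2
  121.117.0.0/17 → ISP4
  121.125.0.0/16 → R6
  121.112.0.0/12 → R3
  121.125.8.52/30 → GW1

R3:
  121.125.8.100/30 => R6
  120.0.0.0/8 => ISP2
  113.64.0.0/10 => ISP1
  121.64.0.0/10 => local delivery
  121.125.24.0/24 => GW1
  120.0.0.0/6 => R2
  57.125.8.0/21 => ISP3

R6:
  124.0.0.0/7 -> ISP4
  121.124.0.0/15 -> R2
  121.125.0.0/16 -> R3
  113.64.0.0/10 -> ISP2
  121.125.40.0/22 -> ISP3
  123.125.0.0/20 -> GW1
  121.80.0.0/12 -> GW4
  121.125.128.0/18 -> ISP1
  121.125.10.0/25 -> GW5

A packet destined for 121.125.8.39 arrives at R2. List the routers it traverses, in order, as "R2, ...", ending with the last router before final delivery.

R2, R5, R6, R3

At R2: longest match for 121.125.8.39 is 121.125.0.0/18 -> R5
At R5: longest match for 121.125.8.39 is 121.125.0.0/16 -> R6
At R6: longest match for 121.125.8.39 is 121.125.0.0/16 -> R3
At R3: longest match for 121.125.8.39 is 121.64.0.0/10 -> local delivery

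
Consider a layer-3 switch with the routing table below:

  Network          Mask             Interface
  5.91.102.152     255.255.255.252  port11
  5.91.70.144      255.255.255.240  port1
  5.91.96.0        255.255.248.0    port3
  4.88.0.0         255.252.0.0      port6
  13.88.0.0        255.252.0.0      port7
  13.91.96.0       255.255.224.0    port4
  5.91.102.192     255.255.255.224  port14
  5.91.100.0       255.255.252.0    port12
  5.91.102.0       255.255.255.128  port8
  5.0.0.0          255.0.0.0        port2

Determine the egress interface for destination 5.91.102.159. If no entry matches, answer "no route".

port12

Routes whose prefix contains 5.91.102.159:
  5.0.0.0/8 (5.0.0.0 - 5.255.255.255) -> port2
  5.91.96.0/21 (5.91.96.0 - 5.91.103.255) -> port3
  5.91.100.0/22 (5.91.100.0 - 5.91.103.255) -> port12
More-specific entries that do NOT match:
  5.91.102.152/30 (5.91.102.152 - 5.91.102.155) does not contain 5.91.102.159
  5.91.70.144/28 (5.91.70.144 - 5.91.70.159) does not contain 5.91.102.159
  5.91.102.192/27 (5.91.102.192 - 5.91.102.223) does not contain 5.91.102.159
  5.91.102.0/25 (5.91.102.0 - 5.91.102.127) does not contain 5.91.102.159
Longest matching prefix is /22 -> interface port12.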